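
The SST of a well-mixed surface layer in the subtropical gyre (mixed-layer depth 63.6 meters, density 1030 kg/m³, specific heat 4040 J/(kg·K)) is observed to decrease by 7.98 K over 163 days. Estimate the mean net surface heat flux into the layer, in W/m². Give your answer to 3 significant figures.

Areal heat capacity C = ρ c_p D = 1030 × 4040 × 63.6 = 2.65×10^8 J/(m²·K).
Required heat per unit area: Q = C ΔT = 2.65×10^8 × -7.98 = -2.11×10^9 J/m².
Flux F = Q / Δt = -2.11×10^9 / 1.41×10^7 s = -150 W/m².

-150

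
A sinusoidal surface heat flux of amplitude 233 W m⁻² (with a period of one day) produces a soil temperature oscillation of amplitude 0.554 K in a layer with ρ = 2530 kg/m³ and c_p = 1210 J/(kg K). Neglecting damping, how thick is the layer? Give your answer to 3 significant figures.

1.89 m

ω = 2π / 86400 s = 7.27×10^-5 s⁻¹.
Required C = F₀ / (A ω) = 233 / (0.554 × 7.27×10^-5) = 5.78×10^6 J/(m²·K).
D = C / (ρ c_p) = 5.78×10^6 / (2530 × 1210) = 1.89 m.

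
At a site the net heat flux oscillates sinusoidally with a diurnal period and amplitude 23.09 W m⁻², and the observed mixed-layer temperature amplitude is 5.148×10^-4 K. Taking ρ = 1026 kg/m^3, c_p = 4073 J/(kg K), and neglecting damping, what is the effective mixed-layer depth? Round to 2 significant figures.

150 m

ω = 2π / 86400 s = 7.27×10^-5 s⁻¹.
Required C = F₀ / (A ω) = 23.09 / (5.148×10^-4 × 7.27×10^-5) = 6.17×10^8 J/(m²·K).
D = C / (ρ c_p) = 6.17×10^8 / (1026 × 4073) = 148 m.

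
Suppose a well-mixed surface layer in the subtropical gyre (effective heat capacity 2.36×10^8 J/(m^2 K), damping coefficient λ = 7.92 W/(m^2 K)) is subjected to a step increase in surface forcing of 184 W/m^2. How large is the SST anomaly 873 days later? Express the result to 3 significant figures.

21.4 K

Areal heat capacity C = 2.36×10^8 J/(m^2 K) (given).
τ = C / λ = 2.36×10^8 / 7.92 = 2.98×10^7 s.
Equilibrium anomaly ΔT_eq = F / λ = 184 / 7.92 = 23.2 K.
t = 873 days = 7.54×10^7 s, so t/τ = 2.53.
ΔT(t) = ΔT_eq (1 − e^(−t/τ)) = 23.2 × (1 − e^−2.53) = 21.4 K.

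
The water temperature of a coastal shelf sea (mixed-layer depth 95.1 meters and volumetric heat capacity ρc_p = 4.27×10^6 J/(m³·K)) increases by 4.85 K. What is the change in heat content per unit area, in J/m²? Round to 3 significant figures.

1.97×10^9

Areal heat capacity C = ρc_p × D = 4.27×10^6 × 95.1 = 4.06×10^8 J/(m²·K).
ΔQ = C ΔT = 4.06×10^8 × 4.85 = 1.97×10^9 J/m².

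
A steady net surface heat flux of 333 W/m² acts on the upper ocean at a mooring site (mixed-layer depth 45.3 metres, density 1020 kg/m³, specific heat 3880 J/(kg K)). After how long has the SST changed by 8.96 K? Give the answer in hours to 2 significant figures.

Areal heat capacity C = ρ c_p D = 1020 × 3880 × 45.3 = 1.79×10^8 J/(m²·K).
Time required: Δt = C ΔT / F = 1.79×10^8 × 8.96 / 333 = 4.82×10^6 s.
In hours: 4.82×10^6 s / (3600 s/hour) = 1340 hours.

1300 hours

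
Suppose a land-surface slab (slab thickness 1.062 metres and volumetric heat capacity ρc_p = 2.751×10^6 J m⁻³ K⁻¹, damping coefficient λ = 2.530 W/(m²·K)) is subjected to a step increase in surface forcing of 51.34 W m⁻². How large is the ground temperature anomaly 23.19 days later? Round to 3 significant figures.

Areal heat capacity C = ρc_p × D = 2.751×10^6 × 1.062 = 2.92×10^6 J/(m^2 K).
τ = C / λ = 2.92×10^6 / 2.530 = 1.15×10^6 s.
Equilibrium anomaly ΔT_eq = F / λ = 51.34 / 2.530 = 20.3 K.
t = 23.19 days = 2.00×10^6 s, so t/τ = 1.74.
ΔT(t) = ΔT_eq (1 − e^(−t/τ)) = 20.3 × (1 − e^−1.74) = 16.7 K.

16.7 K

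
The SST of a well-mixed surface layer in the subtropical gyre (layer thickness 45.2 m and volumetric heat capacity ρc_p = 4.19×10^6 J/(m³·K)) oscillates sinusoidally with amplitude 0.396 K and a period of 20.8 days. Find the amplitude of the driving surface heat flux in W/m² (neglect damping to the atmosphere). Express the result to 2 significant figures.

Areal heat capacity C = ρc_p × D = 4.19×10^6 × 45.2 = 1.89×10^8 J m⁻² K⁻¹.
ω = 2π / 1.80×10^6 s = 3.50×10^-6 s⁻¹.
Cω = 1.89×10^8 × 3.50×10^-6 = 662 W/(m²·K).
F₀ = A × Cω = 0.396 × 662 = 262 W/m².

260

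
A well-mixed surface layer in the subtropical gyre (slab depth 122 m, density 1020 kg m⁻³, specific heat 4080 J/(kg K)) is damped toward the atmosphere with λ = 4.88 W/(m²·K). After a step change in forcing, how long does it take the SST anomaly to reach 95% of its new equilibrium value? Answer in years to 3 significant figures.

9.88 years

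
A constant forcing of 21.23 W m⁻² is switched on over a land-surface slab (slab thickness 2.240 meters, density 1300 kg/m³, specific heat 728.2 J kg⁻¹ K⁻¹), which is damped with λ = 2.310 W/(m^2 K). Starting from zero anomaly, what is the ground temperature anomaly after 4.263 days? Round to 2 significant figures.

Areal heat capacity C = ρ c_p D = 1300 × 728.2 × 2.240 = 2.12×10^6 J/(m^2 K).
τ = C / λ = 2.12×10^6 / 2.310 = 9.18×10^5 s.
Equilibrium anomaly ΔT_eq = F / λ = 21.23 / 2.310 = 9.19 K.
t = 4.263 days = 3.68×10^5 s, so t/τ = 0.401.
ΔT(t) = ΔT_eq (1 − e^(−t/τ)) = 9.19 × (1 − e^−0.401) = 3.04 K.

3.0 K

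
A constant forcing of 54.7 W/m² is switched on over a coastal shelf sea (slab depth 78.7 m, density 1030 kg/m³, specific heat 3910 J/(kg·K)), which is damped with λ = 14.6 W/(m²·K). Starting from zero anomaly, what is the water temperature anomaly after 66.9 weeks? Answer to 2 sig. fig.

Areal heat capacity C = ρ c_p D = 1030 × 3910 × 78.7 = 3.17×10^8 J/(m²·K).
τ = C / λ = 3.17×10^8 / 14.6 = 2.17×10^7 s.
Equilibrium anomaly ΔT_eq = F / λ = 54.7 / 14.6 = 3.75 K.
t = 66.9 weeks = 4.05×10^7 s, so t/τ = 1.86.
ΔT(t) = ΔT_eq (1 − e^(−t/τ)) = 3.75 × (1 − e^−1.86) = 3.17 K.

3.2 K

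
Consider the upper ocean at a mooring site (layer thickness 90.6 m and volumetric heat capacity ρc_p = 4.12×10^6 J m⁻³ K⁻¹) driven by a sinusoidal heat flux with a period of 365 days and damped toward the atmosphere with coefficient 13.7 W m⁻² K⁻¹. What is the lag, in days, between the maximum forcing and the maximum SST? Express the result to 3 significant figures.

Areal heat capacity C = ρc_p × D = 4.12×10^6 × 90.6 = 3.73×10^8 J m⁻² K⁻¹.
ω = 2π / 3.15×10^7 s = 1.99×10^-7 s⁻¹.
Phase lag φ = arctan(Cω/λ) = arctan(74.4/13.7) = 1.39 rad.
Time lag = φ / ω = 1.39 / 1.99×10^-7 = 6.97×10^6 s = 80.7 days.

80.7 days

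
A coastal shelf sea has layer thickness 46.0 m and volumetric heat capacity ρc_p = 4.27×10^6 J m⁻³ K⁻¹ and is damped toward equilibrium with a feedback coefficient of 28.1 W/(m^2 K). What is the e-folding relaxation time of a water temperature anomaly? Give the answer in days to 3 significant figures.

80.9 days

Areal heat capacity C = ρc_p × D = 4.27×10^6 × 46.0 = 1.96×10^8 J/(m²·K).
Relaxation time τ = C / λ = 1.96×10^8 / 28.1 = 6.99×10^6 s.
In days: 6.99×10^6 s / (86400 s/day) = 80.9 days.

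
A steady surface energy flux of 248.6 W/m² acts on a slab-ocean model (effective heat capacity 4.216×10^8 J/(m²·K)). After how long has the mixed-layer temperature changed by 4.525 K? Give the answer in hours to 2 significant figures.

Areal heat capacity C = 4.216×10^8 J/(m²·K) (given).
Time required: Δt = C ΔT / F = 4.22×10^8 × 4.525 / 248.6 = 7.67×10^6 s.
In hours: 7.67×10^6 s / (3600 s/hour) = 2130 hours.

2100 hours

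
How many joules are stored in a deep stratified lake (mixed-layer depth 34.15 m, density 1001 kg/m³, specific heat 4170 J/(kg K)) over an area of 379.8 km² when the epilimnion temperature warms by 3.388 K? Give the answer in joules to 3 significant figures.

Areal heat capacity C = ρ c_p D = 1001 × 4170 × 34.15 = 1.43×10^8 J/(m^2 K).
Heat per unit area: q = C ΔT = 1.43×10^8 × 3.388 = 4.83×10^8 J/m².
Total heat: Q = q × A = 4.83×10^8 × (379.8 × 10⁶ m²) = 1.83×10^17 J.

1.83×10^17 J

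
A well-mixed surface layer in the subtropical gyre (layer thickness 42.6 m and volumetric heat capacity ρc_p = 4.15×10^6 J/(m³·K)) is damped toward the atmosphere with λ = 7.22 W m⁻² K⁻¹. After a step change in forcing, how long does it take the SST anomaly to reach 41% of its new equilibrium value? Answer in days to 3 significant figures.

150 days

Areal heat capacity C = ρc_p × D = 4.15×10^6 × 42.6 = 1.77×10^8 J/(m^2 K).
τ = C / λ = 1.77×10^8 / 7.22 = 2.45×10^7 s.
Fraction reached: 1 − e^(−t/τ) = 0.41 ⇒ t = −τ ln(1 − 0.41) = τ × 0.528.
t = 1.29×10^7 s = 150 days.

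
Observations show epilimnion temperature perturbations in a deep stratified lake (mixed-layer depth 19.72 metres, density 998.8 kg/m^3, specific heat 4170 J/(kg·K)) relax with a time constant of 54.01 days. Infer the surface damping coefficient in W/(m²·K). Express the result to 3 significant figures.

17.6

Areal heat capacity C = ρ c_p D = 998.8 × 4170 × 19.72 = 8.21×10^7 J/(m²·K).
τ = 54.01 days = 4.67×10^6 s.
λ = C / τ = 8.21×10^7 / 4.67×10^6 = 17.6 W/(m²·K).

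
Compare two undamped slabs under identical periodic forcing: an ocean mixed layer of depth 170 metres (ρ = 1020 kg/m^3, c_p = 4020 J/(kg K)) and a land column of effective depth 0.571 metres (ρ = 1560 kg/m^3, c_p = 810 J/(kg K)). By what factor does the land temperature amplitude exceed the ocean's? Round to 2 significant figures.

C_ocean = 1020 × 4020 × 170 = 6.97×10^8 J/(m²·K).
C_land = 1560 × 810 × 0.571 = 7.22×10^5 J/(m²·K).
Undamped amplitude ∝ 1/C, so A_land/A_ocean = C_ocean/C_land = 966.

970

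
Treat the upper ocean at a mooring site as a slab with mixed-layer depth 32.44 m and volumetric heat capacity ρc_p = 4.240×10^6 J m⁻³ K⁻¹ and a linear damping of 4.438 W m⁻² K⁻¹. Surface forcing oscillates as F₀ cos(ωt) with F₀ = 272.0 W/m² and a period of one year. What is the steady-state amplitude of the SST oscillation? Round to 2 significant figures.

Areal heat capacity C = ρc_p × D = 4.240×10^6 × 32.44 = 1.38×10^8 J m⁻² K⁻¹.
Angular frequency ω = 2π / T = 2π / 3.15×10^7 s = 1.99×10^-7 s⁻¹.
√((Cω)² + λ²) = √((27.4)² + 4.438²) = 27.8 W/(m²·K).
Amplitude A = F₀ / √((Cω)²+λ²) = 272.0 / 27.8 = 9.80 K.

9.8 K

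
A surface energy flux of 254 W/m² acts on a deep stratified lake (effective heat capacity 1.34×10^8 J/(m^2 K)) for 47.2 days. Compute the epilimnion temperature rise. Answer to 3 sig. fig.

Areal heat capacity C = 1.34×10^8 J/(m^2 K) (given).
Net heat input Q = F Δt = 254 × (47.2 days × 86400 s/day) = 1.04×10^9 J/m².
ΔT = Q / C = 1.04×10^9 / 1.34×10^8 = 7.73 K.

7.73 K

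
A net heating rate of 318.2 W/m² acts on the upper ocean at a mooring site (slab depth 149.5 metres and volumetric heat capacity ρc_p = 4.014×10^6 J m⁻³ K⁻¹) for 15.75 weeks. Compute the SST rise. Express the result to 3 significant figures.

5.05 K

Areal heat capacity C = ρc_p × D = 4.014×10^6 × 149.5 = 6.00×10^8 J/(m²·K).
Net heat input Q = F Δt = 318.2 × (15.75 weeks × 6.048×10^5 s/week) = 3.03×10^9 J/m².
ΔT = Q / C = 3.03×10^9 / 6.00×10^8 = 5.05 K.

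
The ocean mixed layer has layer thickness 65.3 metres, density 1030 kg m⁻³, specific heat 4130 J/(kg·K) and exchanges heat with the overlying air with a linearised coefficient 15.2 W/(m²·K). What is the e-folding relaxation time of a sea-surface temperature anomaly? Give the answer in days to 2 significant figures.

Areal heat capacity C = ρ c_p D = 1030 × 4130 × 65.3 = 2.78×10^8 J/(m^2 K).
Relaxation time τ = C / λ = 2.78×10^8 / 15.2 = 1.83×10^7 s.
In days: 1.83×10^7 s / (86400 s/day) = 212 days.

210 days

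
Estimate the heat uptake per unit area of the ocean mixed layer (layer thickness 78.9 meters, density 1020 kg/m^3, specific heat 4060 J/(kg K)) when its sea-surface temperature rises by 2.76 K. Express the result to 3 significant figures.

9.02×10^8

Areal heat capacity C = ρ c_p D = 1020 × 4060 × 78.9 = 3.27×10^8 J m⁻² K⁻¹.
ΔQ = C ΔT = 3.27×10^8 × 2.76 = 9.02×10^8 J/m².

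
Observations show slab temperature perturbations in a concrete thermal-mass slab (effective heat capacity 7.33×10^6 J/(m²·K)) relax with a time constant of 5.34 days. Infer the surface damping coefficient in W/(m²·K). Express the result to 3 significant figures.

15.9

Areal heat capacity C = 7.33×10^6 J/(m²·K) (given).
τ = 5.34 days = 4.61×10^5 s.
λ = C / τ = 7.33×10^6 / 4.61×10^5 = 15.9 W/(m²·K).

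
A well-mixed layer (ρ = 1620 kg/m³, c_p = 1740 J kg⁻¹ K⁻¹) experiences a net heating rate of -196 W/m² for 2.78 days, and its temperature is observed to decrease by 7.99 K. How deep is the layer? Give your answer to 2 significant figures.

2.1 m

Heat input Q = F Δt = -196 × 2.40×10^5 s = -4.71×10^7 J/m².
Required areal heat capacity C = Q / ΔT = 5.89×10^6 J/(m²·K).
Depth D = C / (ρ c_p) = 5.89×10^6 / (1620 × 1740) = 2.09 m.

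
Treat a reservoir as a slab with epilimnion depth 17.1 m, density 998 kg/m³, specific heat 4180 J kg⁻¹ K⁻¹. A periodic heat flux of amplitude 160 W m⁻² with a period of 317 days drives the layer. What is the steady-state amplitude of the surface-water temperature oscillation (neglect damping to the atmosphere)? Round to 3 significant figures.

9.78 K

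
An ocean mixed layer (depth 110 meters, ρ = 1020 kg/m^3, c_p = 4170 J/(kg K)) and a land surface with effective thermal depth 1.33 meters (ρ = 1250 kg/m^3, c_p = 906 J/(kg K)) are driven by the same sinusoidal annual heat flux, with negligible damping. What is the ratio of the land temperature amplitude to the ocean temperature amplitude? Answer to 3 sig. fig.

311

C_ocean = 1020 × 4170 × 110 = 4.68×10^8 J/(m²·K).
C_land = 1250 × 906 × 1.33 = 1.51×10^6 J/(m²·K).
Undamped amplitude ∝ 1/C, so A_land/A_ocean = C_ocean/C_land = 311.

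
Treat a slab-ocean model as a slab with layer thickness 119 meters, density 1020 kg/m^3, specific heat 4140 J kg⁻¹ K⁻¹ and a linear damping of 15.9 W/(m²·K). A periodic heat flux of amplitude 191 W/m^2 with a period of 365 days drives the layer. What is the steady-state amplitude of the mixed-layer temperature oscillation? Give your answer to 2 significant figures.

1.9 K

Areal heat capacity C = ρ c_p D = 1020 × 4140 × 119 = 5.03×10^8 J m⁻² K⁻¹.
Angular frequency ω = 2π / T = 2π / 3.15×10^7 s = 1.99×10^-7 s⁻¹.
√((Cω)² + λ²) = √((100)² + 15.9²) = 101 W/(m²·K).
Amplitude A = F₀ / √((Cω)²+λ²) = 191 / 101 = 1.88 K.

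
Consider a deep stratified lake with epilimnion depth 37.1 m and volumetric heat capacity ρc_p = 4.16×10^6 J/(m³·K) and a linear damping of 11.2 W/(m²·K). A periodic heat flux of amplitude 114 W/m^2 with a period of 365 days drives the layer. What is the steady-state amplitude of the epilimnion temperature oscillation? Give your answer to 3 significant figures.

3.48 K

Areal heat capacity C = ρc_p × D = 4.16×10^6 × 37.1 = 1.54×10^8 J m⁻² K⁻¹.
Angular frequency ω = 2π / T = 2π / 3.15×10^7 s = 1.99×10^-7 s⁻¹.
√((Cω)² + λ²) = √((30.7)² + 11.2²) = 32.7 W/(m²·K).
Amplitude A = F₀ / √((Cω)²+λ²) = 114 / 32.7 = 3.48 K.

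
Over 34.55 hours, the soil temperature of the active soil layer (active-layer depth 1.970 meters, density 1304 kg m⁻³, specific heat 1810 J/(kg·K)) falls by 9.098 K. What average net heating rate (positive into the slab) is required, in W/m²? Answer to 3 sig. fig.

Areal heat capacity C = ρ c_p D = 1304 × 1810 × 1.970 = 4.65×10^6 J m⁻² K⁻¹.
Required heat per unit area: Q = C ΔT = 4.65×10^6 × -9.098 = -4.23×10^7 J/m².
Flux F = Q / Δt = -4.23×10^7 / 1.24×10^5 s = -340 W/m².

-340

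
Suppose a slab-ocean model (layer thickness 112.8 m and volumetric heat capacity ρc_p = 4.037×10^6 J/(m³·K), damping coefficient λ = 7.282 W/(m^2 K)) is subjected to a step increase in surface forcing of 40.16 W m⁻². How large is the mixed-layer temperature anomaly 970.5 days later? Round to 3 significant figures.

4.07 K

Areal heat capacity C = ρc_p × D = 4.037×10^6 × 112.8 = 4.55×10^8 J/(m^2 K).
τ = C / λ = 4.55×10^8 / 7.282 = 6.25×10^7 s.
Equilibrium anomaly ΔT_eq = F / λ = 40.16 / 7.282 = 5.51 K.
t = 970.5 days = 8.39×10^7 s, so t/τ = 1.34.
ΔT(t) = ΔT_eq (1 − e^(−t/τ)) = 5.51 × (1 − e^−1.34) = 4.07 K.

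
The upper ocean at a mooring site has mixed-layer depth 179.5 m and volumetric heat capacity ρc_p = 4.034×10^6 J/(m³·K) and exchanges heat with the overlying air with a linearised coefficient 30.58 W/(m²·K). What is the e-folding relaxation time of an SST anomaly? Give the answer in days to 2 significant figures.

270 days

Areal heat capacity C = ρc_p × D = 4.034×10^6 × 179.5 = 7.24×10^8 J m⁻² K⁻¹.
Relaxation time τ = C / λ = 7.24×10^8 / 30.58 = 2.37×10^7 s.
In days: 2.37×10^7 s / (86400 s/day) = 274 days.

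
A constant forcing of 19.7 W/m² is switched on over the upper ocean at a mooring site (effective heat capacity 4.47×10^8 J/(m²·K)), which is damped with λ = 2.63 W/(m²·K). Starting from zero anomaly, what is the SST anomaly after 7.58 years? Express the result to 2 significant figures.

5.7 K

Areal heat capacity C = 4.47×10^8 J/(m²·K) (given).
τ = C / λ = 4.47×10^8 / 2.63 = 1.70×10^8 s.
Equilibrium anomaly ΔT_eq = F / λ = 19.7 / 2.63 = 7.49 K.
t = 7.58 years = 2.39×10^8 s, so t/τ = 1.41.
ΔT(t) = ΔT_eq (1 − e^(−t/τ)) = 7.49 × (1 − e^−1.41) = 5.66 K.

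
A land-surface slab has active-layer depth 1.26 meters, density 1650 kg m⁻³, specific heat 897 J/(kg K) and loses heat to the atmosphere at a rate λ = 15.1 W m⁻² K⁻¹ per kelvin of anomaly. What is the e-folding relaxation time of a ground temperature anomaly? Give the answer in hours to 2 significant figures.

Areal heat capacity C = ρ c_p D = 1650 × 897 × 1.26 = 1.86×10^6 J/(m²·K).
Relaxation time τ = C / λ = 1.86×10^6 / 15.1 = 1.24×10^5 s.
In hours: 1.24×10^5 s / (3600 s/hour) = 34.3 hours.

34 hours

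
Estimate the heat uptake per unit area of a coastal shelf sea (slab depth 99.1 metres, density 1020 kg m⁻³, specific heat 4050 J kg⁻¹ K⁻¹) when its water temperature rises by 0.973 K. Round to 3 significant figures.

3.98×10^8

Areal heat capacity C = ρ c_p D = 1020 × 4050 × 99.1 = 4.09×10^8 J m⁻² K⁻¹.
ΔQ = C ΔT = 4.09×10^8 × 0.973 = 3.98×10^8 J/m².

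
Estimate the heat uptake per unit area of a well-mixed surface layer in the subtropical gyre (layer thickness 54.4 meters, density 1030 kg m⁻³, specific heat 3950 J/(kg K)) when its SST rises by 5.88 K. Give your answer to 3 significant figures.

1.30×10^9

Areal heat capacity C = ρ c_p D = 1030 × 3950 × 54.4 = 2.21×10^8 J/(m²·K).
ΔQ = C ΔT = 2.21×10^8 × 5.88 = 1.30×10^9 J/m².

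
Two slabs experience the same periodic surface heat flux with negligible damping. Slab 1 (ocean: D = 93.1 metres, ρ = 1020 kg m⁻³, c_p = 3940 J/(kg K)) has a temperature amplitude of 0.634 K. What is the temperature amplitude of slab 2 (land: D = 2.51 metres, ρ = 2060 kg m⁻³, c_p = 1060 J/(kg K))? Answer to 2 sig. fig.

43 K

C_ocean = 3.74×10^8 J/(m²·K); C_land = 5.48×10^6 J/(m²·K).
A ∝ 1/C ⇒ A_land = A_ocean × C_ocean/C_land = 0.634 × 68.3 = 43.3 K.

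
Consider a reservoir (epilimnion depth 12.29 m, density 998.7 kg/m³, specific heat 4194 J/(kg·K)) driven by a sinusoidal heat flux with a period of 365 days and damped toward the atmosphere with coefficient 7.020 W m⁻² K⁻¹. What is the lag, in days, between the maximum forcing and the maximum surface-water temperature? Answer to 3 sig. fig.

Areal heat capacity C = ρ c_p D = 998.7 × 4194 × 12.29 = 5.15×10^7 J m⁻² K⁻¹.
ω = 2π / 3.15×10^7 s = 1.99×10^-7 s⁻¹.
Phase lag φ = arctan(Cω/λ) = arctan(10.3/7.020) = 0.971 rad.
Time lag = φ / ω = 0.971 / 1.99×10^-7 = 4.87×10^6 s = 56.4 days.

56.4 days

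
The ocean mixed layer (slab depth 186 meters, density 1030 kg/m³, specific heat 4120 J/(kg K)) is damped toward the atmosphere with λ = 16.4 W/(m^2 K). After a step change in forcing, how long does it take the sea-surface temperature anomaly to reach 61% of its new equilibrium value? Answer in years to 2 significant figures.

Areal heat capacity C = ρ c_p D = 1030 × 4120 × 186 = 7.89×10^8 J m⁻² K⁻¹.
τ = C / λ = 7.89×10^8 / 16.4 = 4.81×10^7 s.
Fraction reached: 1 − e^(−t/τ) = 0.61 ⇒ t = −τ ln(1 − 0.61) = τ × 0.942.
t = 4.53×10^7 s = 1.44 years.

1.4 years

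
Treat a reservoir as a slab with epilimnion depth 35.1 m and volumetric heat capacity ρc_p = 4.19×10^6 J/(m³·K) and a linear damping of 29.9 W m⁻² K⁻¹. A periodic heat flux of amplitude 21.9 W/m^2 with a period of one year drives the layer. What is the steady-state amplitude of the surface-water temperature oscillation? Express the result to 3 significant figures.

0.523 K

Areal heat capacity C = ρc_p × D = 4.19×10^6 × 35.1 = 1.47×10^8 J/(m²·K).
Angular frequency ω = 2π / T = 2π / 3.15×10^7 s = 1.99×10^-7 s⁻¹.
√((Cω)² + λ²) = √((29.3)² + 29.9²) = 41.9 W/(m²·K).
Amplitude A = F₀ / √((Cω)²+λ²) = 21.9 / 41.9 = 0.523 K.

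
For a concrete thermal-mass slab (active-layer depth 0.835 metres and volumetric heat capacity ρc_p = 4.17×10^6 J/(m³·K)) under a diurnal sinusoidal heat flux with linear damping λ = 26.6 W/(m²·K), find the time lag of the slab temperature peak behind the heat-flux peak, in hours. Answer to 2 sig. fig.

5.6 hours

Areal heat capacity C = ρc_p × D = 4.17×10^6 × 0.835 = 3.48×10^6 J/(m²·K).
ω = 2π / 86400 s = 7.27×10^-5 s⁻¹.
Phase lag φ = arctan(Cω/λ) = arctan(253/26.6) = 1.47 rad.
Time lag = φ / ω = 1.47 / 7.27×10^-5 = 20200 s = 5.60 hours.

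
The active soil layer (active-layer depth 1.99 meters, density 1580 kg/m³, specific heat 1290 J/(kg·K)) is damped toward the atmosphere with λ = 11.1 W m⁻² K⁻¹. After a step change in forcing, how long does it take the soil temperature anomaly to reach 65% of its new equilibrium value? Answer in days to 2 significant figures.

4.4 days

Areal heat capacity C = ρ c_p D = 1580 × 1290 × 1.99 = 4.06×10^6 J/(m²·K).
τ = C / λ = 4.06×10^6 / 11.1 = 3.65×10^5 s.
Fraction reached: 1 − e^(−t/τ) = 0.65 ⇒ t = −τ ln(1 − 0.65) = τ × 1.05.
t = 3.84×10^5 s = 4.44 days.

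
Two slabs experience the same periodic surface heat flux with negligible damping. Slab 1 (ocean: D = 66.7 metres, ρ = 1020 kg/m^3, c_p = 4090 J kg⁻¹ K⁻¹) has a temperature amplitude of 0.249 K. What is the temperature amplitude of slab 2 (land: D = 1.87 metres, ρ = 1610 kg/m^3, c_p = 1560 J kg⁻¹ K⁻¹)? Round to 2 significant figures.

15 K

C_ocean = 2.78×10^8 J/(m²·K); C_land = 4.70×10^6 J/(m²·K).
A ∝ 1/C ⇒ A_land = A_ocean × C_ocean/C_land = 0.249 × 59.2 = 14.8 K.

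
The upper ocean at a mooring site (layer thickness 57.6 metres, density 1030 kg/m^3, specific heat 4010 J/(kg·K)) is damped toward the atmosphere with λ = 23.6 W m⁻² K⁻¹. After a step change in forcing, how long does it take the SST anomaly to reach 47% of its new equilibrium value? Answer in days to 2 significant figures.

74 days

Areal heat capacity C = ρ c_p D = 1030 × 4010 × 57.6 = 2.38×10^8 J/(m^2 K).
τ = C / λ = 2.38×10^8 / 23.6 = 1.01×10^7 s.
Fraction reached: 1 − e^(−t/τ) = 0.47 ⇒ t = −τ ln(1 − 0.47) = τ × 0.635.
t = 6.40×10^6 s = 74.1 days.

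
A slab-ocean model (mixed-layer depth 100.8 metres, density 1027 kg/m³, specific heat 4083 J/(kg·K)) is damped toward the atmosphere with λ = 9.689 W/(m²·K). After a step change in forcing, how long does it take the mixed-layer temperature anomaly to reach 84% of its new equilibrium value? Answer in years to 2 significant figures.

2.5 years

Areal heat capacity C = ρ c_p D = 1027 × 4083 × 100.8 = 4.23×10^8 J/(m^2 K).
τ = C / λ = 4.23×10^8 / 9.689 = 4.36×10^7 s.
Fraction reached: 1 − e^(−t/τ) = 0.84 ⇒ t = −τ ln(1 − 0.84) = τ × 1.83.
t = 7.99×10^7 s = 2.53 years.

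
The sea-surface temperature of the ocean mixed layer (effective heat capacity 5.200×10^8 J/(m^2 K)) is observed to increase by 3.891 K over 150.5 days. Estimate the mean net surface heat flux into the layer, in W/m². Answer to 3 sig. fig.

Areal heat capacity C = 5.200×10^8 J/(m^2 K) (given).
Required heat per unit area: Q = C ΔT = 5.20×10^8 × 3.891 = 2.02×10^9 J/m².
Flux F = Q / Δt = 2.02×10^9 / 1.30×10^7 s = 156 W/m².

156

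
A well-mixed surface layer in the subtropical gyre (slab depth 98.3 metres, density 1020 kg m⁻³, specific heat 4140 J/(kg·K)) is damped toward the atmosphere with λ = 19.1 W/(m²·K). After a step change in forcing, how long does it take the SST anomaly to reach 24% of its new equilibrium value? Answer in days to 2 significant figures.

Areal heat capacity C = ρ c_p D = 1020 × 4140 × 98.3 = 4.15×10^8 J/(m^2 K).
τ = C / λ = 4.15×10^8 / 19.1 = 2.17×10^7 s.
Fraction reached: 1 − e^(−t/τ) = 0.24 ⇒ t = −τ ln(1 − 0.24) = τ × 0.274.
t = 5.96×10^6 s = 69.0 days.

69 days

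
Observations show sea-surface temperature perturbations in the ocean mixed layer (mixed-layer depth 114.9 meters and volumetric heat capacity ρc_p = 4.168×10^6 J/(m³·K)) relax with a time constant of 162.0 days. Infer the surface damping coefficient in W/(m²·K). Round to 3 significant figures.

34.2

Areal heat capacity C = ρc_p × D = 4.168×10^6 × 114.9 = 4.79×10^8 J/(m^2 K).
τ = 162.0 days = 1.40×10^7 s.
λ = C / τ = 4.79×10^8 / 1.40×10^7 = 34.2 W/(m²·K).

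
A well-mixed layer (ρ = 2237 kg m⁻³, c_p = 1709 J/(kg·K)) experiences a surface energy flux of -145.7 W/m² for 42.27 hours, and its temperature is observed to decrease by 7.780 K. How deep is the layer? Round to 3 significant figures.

0.745 m

Heat input Q = F Δt = -145.7 × 1.52×10^5 s = -2.22×10^7 J/m².
Required areal heat capacity C = Q / ΔT = 2.85×10^6 J/(m²·K).
Depth D = C / (ρ c_p) = 2.85×10^6 / (2237 × 1709) = 0.745 m.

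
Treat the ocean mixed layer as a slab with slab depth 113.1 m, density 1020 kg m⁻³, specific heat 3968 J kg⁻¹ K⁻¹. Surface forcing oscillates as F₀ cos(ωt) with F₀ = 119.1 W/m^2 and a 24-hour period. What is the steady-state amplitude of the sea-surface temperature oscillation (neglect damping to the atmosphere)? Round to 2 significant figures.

Areal heat capacity C = ρ c_p D = 1020 × 3968 × 113.1 = 4.58×10^8 J/(m²·K).
Angular frequency ω = 2π / T = 2π / 86400 s = 7.27×10^-5 s⁻¹.
Cω = 4.58×10^8 × 7.27×10^-5 = 33300 W/(m²·K).
Amplitude A = F₀ / (Cω) = 119.1 / 33300 = 0.00358 K.

0.0036 K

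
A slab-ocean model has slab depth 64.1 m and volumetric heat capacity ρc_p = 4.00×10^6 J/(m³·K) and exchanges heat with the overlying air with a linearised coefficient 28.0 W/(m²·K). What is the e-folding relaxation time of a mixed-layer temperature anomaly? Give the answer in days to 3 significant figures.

106 days

Areal heat capacity C = ρc_p × D = 4.00×10^6 × 64.1 = 2.56×10^8 J m⁻² K⁻¹.
Relaxation time τ = C / λ = 2.56×10^8 / 28.0 = 9.16×10^6 s.
In days: 9.16×10^6 s / (86400 s/day) = 106 days.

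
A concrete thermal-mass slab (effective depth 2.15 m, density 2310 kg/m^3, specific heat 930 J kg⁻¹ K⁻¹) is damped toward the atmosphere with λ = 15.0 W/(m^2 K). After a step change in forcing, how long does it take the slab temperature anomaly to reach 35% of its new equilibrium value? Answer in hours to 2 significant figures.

37 hours

Areal heat capacity C = ρ c_p D = 2310 × 930 × 2.15 = 4.62×10^6 J m⁻² K⁻¹.
τ = C / λ = 4.62×10^6 / 15.0 = 3.08×10^5 s.
Fraction reached: 1 − e^(−t/τ) = 0.35 ⇒ t = −τ ln(1 − 0.35) = τ × 0.431.
t = 1.33×10^5 s = 36.8 hours.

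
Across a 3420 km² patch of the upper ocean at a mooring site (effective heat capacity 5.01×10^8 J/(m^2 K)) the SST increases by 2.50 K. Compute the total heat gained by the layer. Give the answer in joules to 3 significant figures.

4.28×10^18 J

Areal heat capacity C = 5.01×10^8 J/(m^2 K) (given).
Heat per unit area: q = C ΔT = 5.01×10^8 × 2.50 = 1.25×10^9 J/m².
Total heat: Q = q × A = 1.25×10^9 × (3420 × 10⁶ m²) = 4.28×10^18 J.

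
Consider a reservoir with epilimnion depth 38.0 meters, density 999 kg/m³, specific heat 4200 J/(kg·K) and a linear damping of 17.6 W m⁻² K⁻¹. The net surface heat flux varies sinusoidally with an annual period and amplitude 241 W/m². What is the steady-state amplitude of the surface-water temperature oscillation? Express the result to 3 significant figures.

Areal heat capacity C = ρ c_p D = 999 × 4200 × 38.0 = 1.59×10^8 J/(m^2 K).
Angular frequency ω = 2π / T = 2π / 3.15×10^7 s = 1.99×10^-7 s⁻¹.
√((Cω)² + λ²) = √((31.8)² + 17.6²) = 36.3 W/(m²·K).
Amplitude A = F₀ / √((Cω)²+λ²) = 241 / 36.3 = 6.64 K.

6.64 K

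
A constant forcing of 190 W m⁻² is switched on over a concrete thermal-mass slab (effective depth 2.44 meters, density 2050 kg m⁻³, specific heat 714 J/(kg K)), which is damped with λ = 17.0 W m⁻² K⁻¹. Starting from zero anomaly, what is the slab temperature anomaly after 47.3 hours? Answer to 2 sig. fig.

Areal heat capacity C = ρ c_p D = 2050 × 714 × 2.44 = 3.57×10^6 J/(m^2 K).
τ = C / λ = 3.57×10^6 / 17.0 = 2.10×10^5 s.
Equilibrium anomaly ΔT_eq = F / λ = 190 / 17.0 = 11.2 K.
t = 47.3 hours = 1.70×10^5 s, so t/τ = 0.811.
ΔT(t) = ΔT_eq (1 − e^(−t/τ)) = 11.2 × (1 − e^−0.811) = 6.21 K.

6.2 K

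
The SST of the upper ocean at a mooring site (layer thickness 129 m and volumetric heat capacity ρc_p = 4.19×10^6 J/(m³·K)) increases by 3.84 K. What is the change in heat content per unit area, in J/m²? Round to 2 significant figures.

Areal heat capacity C = ρc_p × D = 4.19×10^6 × 129 = 5.41×10^8 J/(m²·K).
ΔQ = C ΔT = 5.41×10^8 × 3.84 = 2.08×10^9 J/m².

2.1×10^9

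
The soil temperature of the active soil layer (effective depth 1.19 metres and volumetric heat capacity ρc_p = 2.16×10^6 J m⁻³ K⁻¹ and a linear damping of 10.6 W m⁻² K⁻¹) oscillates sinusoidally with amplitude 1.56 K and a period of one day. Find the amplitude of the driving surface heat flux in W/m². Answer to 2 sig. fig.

290

Areal heat capacity C = ρc_p × D = 2.16×10^6 × 1.19 = 2.57×10^6 J m⁻² K⁻¹.
ω = 2π / 86400 s = 7.27×10^-5 s⁻¹.
√((Cω)² + λ²) = √((187)² + 10.6²) = 187 W/(m²·K).
F₀ = A × √((Cω)²+λ²) = 1.56 × 187 = 292 W/m².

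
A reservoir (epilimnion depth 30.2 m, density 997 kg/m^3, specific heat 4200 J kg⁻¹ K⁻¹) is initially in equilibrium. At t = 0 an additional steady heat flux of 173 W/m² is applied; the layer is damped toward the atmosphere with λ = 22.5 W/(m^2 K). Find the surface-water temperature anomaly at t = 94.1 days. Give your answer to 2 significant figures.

Areal heat capacity C = ρ c_p D = 997 × 4200 × 30.2 = 1.26×10^8 J/(m^2 K).
τ = C / λ = 1.26×10^8 / 22.5 = 5.62×10^6 s.
Equilibrium anomaly ΔT_eq = F / λ = 173 / 22.5 = 7.69 K.
t = 94.1 days = 8.13×10^6 s, so t/τ = 1.45.
ΔT(t) = ΔT_eq (1 − e^(−t/τ)) = 7.69 × (1 − e^−1.45) = 5.88 K.

5.9 K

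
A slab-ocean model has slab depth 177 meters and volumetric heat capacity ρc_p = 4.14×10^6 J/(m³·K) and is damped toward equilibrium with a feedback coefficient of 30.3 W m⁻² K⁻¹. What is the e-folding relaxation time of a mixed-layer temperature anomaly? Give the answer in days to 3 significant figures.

280 days

Areal heat capacity C = ρc_p × D = 4.14×10^6 × 177 = 7.33×10^8 J m⁻² K⁻¹.
Relaxation time τ = C / λ = 7.33×10^8 / 30.3 = 2.42×10^7 s.
In days: 2.42×10^7 s / (86400 s/day) = 280 days.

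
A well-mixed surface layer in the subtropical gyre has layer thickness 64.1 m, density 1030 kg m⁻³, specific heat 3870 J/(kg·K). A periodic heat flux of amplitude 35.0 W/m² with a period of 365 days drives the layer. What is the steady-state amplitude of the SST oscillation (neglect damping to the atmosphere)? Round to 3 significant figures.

0.688 K

Areal heat capacity C = ρ c_p D = 1030 × 3870 × 64.1 = 2.56×10^8 J/(m^2 K).
Angular frequency ω = 2π / T = 2π / 3.15×10^7 s = 1.99×10^-7 s⁻¹.
Cω = 2.56×10^8 × 1.99×10^-7 = 50.9 W/(m²·K).
Amplitude A = F₀ / (Cω) = 35.0 / 50.9 = 0.688 K.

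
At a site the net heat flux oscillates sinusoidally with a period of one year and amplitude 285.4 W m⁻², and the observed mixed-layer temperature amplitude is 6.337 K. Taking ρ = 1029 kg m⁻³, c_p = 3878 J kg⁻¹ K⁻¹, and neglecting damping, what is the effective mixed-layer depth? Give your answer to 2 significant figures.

57 m

ω = 2π / 3.15×10^7 s = 1.99×10^-7 s⁻¹.
Required C = F₀ / (A ω) = 285.4 / (6.337 × 1.99×10^-7) = 2.26×10^8 J/(m²·K).
D = C / (ρ c_p) = 2.26×10^8 / (1029 × 3878) = 56.6 m.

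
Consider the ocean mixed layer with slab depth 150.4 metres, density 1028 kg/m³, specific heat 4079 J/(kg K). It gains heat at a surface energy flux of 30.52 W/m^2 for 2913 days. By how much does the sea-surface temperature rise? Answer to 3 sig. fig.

Areal heat capacity C = ρ c_p D = 1028 × 4079 × 150.4 = 6.31×10^8 J/(m²·K).
Net heat input Q = F Δt = 30.52 × (2913 days × 86400 s/day) = 7.68×10^9 J/m².
ΔT = Q / C = 7.68×10^9 / 6.31×10^8 = 12.2 K.

12.2 K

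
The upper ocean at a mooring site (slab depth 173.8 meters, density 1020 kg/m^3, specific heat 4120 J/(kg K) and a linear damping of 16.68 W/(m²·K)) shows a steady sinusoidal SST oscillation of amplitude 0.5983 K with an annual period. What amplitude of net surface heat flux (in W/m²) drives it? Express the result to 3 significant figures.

87.6

Areal heat capacity C = ρ c_p D = 1020 × 4120 × 173.8 = 7.30×10^8 J m⁻² K⁻¹.
ω = 2π / 3.15×10^7 s = 1.99×10^-7 s⁻¹.
√((Cω)² + λ²) = √((146)² + 16.68²) = 146 W/(m²·K).
F₀ = A × √((Cω)²+λ²) = 0.5983 × 146 = 87.6 W/m².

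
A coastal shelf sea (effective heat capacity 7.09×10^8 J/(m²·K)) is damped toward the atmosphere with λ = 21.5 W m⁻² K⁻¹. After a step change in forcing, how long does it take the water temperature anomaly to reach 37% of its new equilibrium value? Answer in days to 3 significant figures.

Areal heat capacity C = 7.09×10^8 J/(m²·K) (given).
τ = C / λ = 7.09×10^8 / 21.5 = 3.30×10^7 s.
Fraction reached: 1 − e^(−t/τ) = 0.37 ⇒ t = −τ ln(1 − 0.37) = τ × 0.462.
t = 1.52×10^7 s = 176 days.

176 days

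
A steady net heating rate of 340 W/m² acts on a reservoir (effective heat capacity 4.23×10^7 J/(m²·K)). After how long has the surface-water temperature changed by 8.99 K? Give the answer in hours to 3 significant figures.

311 hours

Areal heat capacity C = 4.23×10^7 J/(m²·K) (given).
Time required: Δt = C ΔT / F = 4.23×10^7 × 8.99 / 340 = 1.12×10^6 s.
In hours: 1.12×10^6 s / (3600 s/hour) = 311 hours.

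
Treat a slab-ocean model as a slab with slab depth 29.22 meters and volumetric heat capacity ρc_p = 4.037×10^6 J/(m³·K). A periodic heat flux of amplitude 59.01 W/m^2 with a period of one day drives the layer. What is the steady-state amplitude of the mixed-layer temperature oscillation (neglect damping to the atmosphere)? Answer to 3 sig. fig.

0.00688 K

Areal heat capacity C = ρc_p × D = 4.037×10^6 × 29.22 = 1.18×10^8 J/(m²·K).
Angular frequency ω = 2π / T = 2π / 86400 s = 7.27×10^-5 s⁻¹.
Cω = 1.18×10^8 × 7.27×10^-5 = 8580 W/(m²·K).
Amplitude A = F₀ / (Cω) = 59.01 / 8580 = 0.00688 K.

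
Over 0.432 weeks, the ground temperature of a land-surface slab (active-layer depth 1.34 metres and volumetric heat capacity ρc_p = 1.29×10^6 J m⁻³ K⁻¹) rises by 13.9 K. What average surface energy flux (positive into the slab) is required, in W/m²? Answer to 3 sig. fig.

Areal heat capacity C = ρc_p × D = 1.29×10^6 × 1.34 = 1.73×10^6 J/(m²·K).
Required heat per unit area: Q = C ΔT = 1.73×10^6 × 13.9 = 2.40×10^7 J/m².
Flux F = Q / Δt = 2.40×10^7 / 2.61×10^5 s = 92.0 W/m².

92.0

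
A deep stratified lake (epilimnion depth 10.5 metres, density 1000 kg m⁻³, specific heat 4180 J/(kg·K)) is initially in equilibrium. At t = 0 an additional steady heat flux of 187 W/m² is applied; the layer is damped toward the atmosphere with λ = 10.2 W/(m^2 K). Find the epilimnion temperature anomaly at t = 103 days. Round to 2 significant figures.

Areal heat capacity C = ρ c_p D = 1000 × 4180 × 10.5 = 4.39×10^7 J/(m^2 K).
τ = C / λ = 4.39×10^7 / 10.2 = 4.30×10^6 s.
Equilibrium anomaly ΔT_eq = F / λ = 187 / 10.2 = 18.3 K.
t = 103 days = 8.90×10^6 s, so t/τ = 2.07.
ΔT(t) = ΔT_eq (1 − e^(−t/τ)) = 18.3 × (1 − e^−2.07) = 16.0 K.

16 K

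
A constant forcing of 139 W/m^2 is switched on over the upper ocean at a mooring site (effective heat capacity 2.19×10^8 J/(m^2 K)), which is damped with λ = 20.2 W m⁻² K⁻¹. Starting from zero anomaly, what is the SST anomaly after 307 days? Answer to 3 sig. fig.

Areal heat capacity C = 2.19×10^8 J/(m^2 K) (given).
τ = C / λ = 2.19×10^8 / 20.2 = 1.08×10^7 s.
Equilibrium anomaly ΔT_eq = F / λ = 139 / 20.2 = 6.88 K.
t = 307 days = 2.65×10^7 s, so t/τ = 2.45.
ΔT(t) = ΔT_eq (1 − e^(−t/τ)) = 6.88 × (1 − e^−2.45) = 6.29 K.

6.29 K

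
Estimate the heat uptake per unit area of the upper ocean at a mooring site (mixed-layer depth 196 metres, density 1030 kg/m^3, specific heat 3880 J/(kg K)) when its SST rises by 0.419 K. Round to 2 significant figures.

3.3×10^8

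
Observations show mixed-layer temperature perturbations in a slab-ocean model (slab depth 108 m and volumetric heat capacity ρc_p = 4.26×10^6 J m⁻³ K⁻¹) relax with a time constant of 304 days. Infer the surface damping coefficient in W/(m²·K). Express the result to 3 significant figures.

Areal heat capacity C = ρc_p × D = 4.26×10^6 × 108 = 4.60×10^8 J/(m^2 K).
τ = 304 days = 2.63×10^7 s.
λ = C / τ = 4.60×10^8 / 2.63×10^7 = 17.5 W/(m²·K).

17.5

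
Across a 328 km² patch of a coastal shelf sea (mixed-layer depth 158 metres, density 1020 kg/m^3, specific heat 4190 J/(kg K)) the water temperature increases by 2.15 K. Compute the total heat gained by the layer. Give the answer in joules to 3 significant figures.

4.76×10^17 J

Areal heat capacity C = ρ c_p D = 1020 × 4190 × 158 = 6.75×10^8 J/(m²·K).
Heat per unit area: q = C ΔT = 6.75×10^8 × 2.15 = 1.45×10^9 J/m².
Total heat: Q = q × A = 1.45×10^9 × (328 × 10⁶ m²) = 4.76×10^17 J.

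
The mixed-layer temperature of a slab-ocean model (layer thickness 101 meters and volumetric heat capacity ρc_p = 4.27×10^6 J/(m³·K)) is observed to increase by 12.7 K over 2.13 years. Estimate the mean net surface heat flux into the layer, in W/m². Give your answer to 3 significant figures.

81.5

Areal heat capacity C = ρc_p × D = 4.27×10^6 × 101 = 4.31×10^8 J/(m²·K).
Required heat per unit area: Q = C ΔT = 4.31×10^8 × 12.7 = 5.48×10^9 J/m².
Flux F = Q / Δt = 5.48×10^9 / 6.72×10^7 s = 81.5 W/m².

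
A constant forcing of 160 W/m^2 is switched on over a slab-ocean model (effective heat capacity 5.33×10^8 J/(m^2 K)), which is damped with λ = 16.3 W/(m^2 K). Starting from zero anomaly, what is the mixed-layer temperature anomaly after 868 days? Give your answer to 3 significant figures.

8.83 K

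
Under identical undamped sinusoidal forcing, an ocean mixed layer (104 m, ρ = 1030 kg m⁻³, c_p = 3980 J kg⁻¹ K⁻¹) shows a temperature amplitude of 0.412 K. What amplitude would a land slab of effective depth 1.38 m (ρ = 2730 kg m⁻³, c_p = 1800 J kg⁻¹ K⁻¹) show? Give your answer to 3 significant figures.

C_ocean = 4.26×10^8 J/(m²·K); C_land = 6.78×10^6 J/(m²·K).
A ∝ 1/C ⇒ A_land = A_ocean × C_ocean/C_land = 0.412 × 62.9 = 25.9 K.

25.9 K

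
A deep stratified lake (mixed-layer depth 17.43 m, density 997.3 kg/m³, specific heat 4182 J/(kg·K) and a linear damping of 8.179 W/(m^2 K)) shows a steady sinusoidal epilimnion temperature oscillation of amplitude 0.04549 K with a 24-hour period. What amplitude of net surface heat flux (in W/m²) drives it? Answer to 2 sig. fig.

240

Areal heat capacity C = ρ c_p D = 997.3 × 4182 × 17.43 = 7.27×10^7 J m⁻² K⁻¹.
ω = 2π / 86400 s = 7.27×10^-5 s⁻¹.
√((Cω)² + λ²) = √((5290)² + 8.179²) = 5290 W/(m²·K).
F₀ = A × √((Cω)²+λ²) = 0.04549 × 5290 = 240 W/m².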